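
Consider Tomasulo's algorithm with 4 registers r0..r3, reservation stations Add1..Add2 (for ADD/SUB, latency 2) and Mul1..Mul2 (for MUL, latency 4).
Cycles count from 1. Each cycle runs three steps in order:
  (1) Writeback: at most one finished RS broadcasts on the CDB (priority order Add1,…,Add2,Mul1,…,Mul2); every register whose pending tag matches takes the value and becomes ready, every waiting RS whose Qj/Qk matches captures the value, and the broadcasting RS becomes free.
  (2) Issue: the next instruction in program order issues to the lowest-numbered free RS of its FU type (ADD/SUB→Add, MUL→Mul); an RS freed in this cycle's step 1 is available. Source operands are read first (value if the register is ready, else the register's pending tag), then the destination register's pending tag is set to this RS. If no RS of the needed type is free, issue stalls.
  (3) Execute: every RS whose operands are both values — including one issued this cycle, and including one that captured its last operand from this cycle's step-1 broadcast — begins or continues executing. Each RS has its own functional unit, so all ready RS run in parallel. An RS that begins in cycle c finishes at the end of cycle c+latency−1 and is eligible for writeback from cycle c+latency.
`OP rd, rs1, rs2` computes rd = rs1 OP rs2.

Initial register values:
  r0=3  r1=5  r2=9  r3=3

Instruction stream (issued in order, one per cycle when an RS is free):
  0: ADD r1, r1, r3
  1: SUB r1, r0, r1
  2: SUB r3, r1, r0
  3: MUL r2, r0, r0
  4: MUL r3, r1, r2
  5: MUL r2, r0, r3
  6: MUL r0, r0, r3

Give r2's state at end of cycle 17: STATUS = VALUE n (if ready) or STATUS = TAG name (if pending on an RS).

  c1: issue ADD r1<-Add1  regs: r0:3,r1:Add1,r2:9,r3:3
  c2: issue SUB r1<-Add2  regs: r0:3,r1:Add2,r2:9,r3:3
  c3: CDB Add1=8; issue SUB r3<-Add1  regs: r0:3,r1:Add2,r2:9,r3:Add1
  c4: issue MUL r2<-Mul1  regs: r0:3,r1:Add2,r2:Mul1,r3:Add1
  c5: CDB Add2=-5; issue MUL r3<-Mul2  regs: r0:3,r1:-5,r2:Mul1,r3:Mul2
  c6: stall  regs: r0:3,r1:-5,r2:Mul1,r3:Mul2
  c7: CDB Add1=-8; stall  regs: r0:3,r1:-5,r2:Mul1,r3:Mul2
  c8: CDB Mul1=9; issue MUL r2<-Mul1  regs: r0:3,r1:-5,r2:Mul1,r3:Mul2
  c9: stall  regs: r0:3,r1:-5,r2:Mul1,r3:Mul2
  c10: stall  regs: r0:3,r1:-5,r2:Mul1,r3:Mul2
  c11: stall  regs: r0:3,r1:-5,r2:Mul1,r3:Mul2
  c12: CDB Mul2=-45; issue MUL r0<-Mul2  regs: r0:Mul2,r1:-5,r2:Mul1,r3:-45
  c13: -  regs: r0:Mul2,r1:-5,r2:Mul1,r3:-45
  c14: -  regs: r0:Mul2,r1:-5,r2:Mul1,r3:-45
  c15: -  regs: r0:Mul2,r1:-5,r2:Mul1,r3:-45
  c16: CDB Mul1=-135  regs: r0:Mul2,r1:-5,r2:-135,r3:-45
  c17: CDB Mul2=-135  regs: r0:-135,r1:-5,r2:-135,r3:-45

STATUS = VALUE -135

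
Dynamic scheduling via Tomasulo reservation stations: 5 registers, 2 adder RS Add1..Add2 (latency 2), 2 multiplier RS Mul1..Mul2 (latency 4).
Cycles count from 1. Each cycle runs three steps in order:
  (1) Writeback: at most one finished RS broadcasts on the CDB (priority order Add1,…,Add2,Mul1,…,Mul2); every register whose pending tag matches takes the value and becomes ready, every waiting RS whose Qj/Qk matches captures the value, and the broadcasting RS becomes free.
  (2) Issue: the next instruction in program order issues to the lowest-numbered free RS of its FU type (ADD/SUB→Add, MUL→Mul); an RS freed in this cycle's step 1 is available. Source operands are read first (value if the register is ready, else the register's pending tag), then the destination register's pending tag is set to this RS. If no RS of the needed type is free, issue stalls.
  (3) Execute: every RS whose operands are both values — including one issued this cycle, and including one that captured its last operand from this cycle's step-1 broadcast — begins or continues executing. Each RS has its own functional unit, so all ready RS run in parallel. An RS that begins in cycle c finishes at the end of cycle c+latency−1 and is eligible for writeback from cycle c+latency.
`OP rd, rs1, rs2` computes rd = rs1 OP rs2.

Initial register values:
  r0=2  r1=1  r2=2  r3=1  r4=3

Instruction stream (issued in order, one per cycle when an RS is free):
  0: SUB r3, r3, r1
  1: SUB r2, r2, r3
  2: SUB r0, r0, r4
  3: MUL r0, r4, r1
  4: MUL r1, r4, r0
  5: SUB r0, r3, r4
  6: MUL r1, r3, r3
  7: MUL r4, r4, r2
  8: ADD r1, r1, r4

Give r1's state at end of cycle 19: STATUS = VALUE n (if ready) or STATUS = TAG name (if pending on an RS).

STATUS = VALUE 6

c1: issue SUB r3<-Add1 | r0:2,r1:1,r2:2,r3:Add1,r4:3
c2: issue SUB r2<-Add2 | r0:2,r1:1,r2:Add2,r3:Add1,r4:3
c3: CDB Add1=0; issue SUB r0<-Add1 | r0:Add1,r1:1,r2:Add2,r3:0,r4:3
c4: issue MUL r0<-Mul1 | r0:Mul1,r1:1,r2:Add2,r3:0,r4:3
c5: CDB Add1=-1; issue MUL r1<-Mul2 | r0:Mul1,r1:Mul2,r2:Add2,r3:0,r4:3
c6: CDB Add2=2; issue SUB r0<-Add1 | r0:Add1,r1:Mul2,r2:2,r3:0,r4:3
c7: stall | r0:Add1,r1:Mul2,r2:2,r3:0,r4:3
c8: CDB Add1=-3; stall | r0:-3,r1:Mul2,r2:2,r3:0,r4:3
c9: CDB Mul1=3; issue MUL r1<-Mul1 | r0:-3,r1:Mul1,r2:2,r3:0,r4:3
c10: stall | r0:-3,r1:Mul1,r2:2,r3:0,r4:3
c11: stall | r0:-3,r1:Mul1,r2:2,r3:0,r4:3
c12: stall | r0:-3,r1:Mul1,r2:2,r3:0,r4:3
c13: CDB Mul1=0; issue MUL r4<-Mul1 | r0:-3,r1:0,r2:2,r3:0,r4:Mul1
c14: CDB Mul2=9; issue ADD r1<-Add1 | r0:-3,r1:Add1,r2:2,r3:0,r4:Mul1
c15: - | r0:-3,r1:Add1,r2:2,r3:0,r4:Mul1
c16: - | r0:-3,r1:Add1,r2:2,r3:0,r4:Mul1
c17: CDB Mul1=6 | r0:-3,r1:Add1,r2:2,r3:0,r4:6
c18: - | r0:-3,r1:Add1,r2:2,r3:0,r4:6
c19: CDB Add1=6 | r0:-3,r1:6,r2:2,r3:0,r4:6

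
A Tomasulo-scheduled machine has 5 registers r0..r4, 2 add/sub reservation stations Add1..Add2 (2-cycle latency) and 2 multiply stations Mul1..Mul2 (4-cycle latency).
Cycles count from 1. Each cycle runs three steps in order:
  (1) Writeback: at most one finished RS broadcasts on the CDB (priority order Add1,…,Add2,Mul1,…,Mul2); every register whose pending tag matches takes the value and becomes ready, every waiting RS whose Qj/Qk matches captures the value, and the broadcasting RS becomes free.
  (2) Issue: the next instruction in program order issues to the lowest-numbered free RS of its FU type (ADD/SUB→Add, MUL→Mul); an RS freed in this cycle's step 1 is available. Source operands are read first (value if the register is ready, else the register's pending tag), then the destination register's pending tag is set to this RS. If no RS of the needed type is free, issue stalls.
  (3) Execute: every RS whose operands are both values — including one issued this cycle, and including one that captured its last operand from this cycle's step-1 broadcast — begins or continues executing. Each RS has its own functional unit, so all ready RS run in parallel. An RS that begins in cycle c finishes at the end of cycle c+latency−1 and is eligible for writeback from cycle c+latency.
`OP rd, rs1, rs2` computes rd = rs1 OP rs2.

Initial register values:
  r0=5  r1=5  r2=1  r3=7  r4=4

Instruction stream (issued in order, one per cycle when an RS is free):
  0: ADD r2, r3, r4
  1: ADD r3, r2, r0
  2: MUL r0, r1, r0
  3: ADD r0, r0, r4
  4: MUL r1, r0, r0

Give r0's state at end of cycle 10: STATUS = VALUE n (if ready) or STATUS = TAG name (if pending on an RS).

STATUS = VALUE 29

cycle 1: issue ADD r2<-Add1 // r0:5,r1:5,r2:Add1,r3:7,r4:4
cycle 2: issue ADD r3<-Add2 // r0:5,r1:5,r2:Add1,r3:Add2,r4:4
cycle 3: CDB Add1=11; issue MUL r0<-Mul1 // r0:Mul1,r1:5,r2:11,r3:Add2,r4:4
cycle 4: issue ADD r0<-Add1 // r0:Add1,r1:5,r2:11,r3:Add2,r4:4
cycle 5: CDB Add2=16; issue MUL r1<-Mul2 // r0:Add1,r1:Mul2,r2:11,r3:16,r4:4
cycle 6: - // r0:Add1,r1:Mul2,r2:11,r3:16,r4:4
cycle 7: CDB Mul1=25 // r0:Add1,r1:Mul2,r2:11,r3:16,r4:4
cycle 8: - // r0:Add1,r1:Mul2,r2:11,r3:16,r4:4
cycle 9: CDB Add1=29 // r0:29,r1:Mul2,r2:11,r3:16,r4:4
cycle 10: - // r0:29,r1:Mul2,r2:11,r3:16,r4:4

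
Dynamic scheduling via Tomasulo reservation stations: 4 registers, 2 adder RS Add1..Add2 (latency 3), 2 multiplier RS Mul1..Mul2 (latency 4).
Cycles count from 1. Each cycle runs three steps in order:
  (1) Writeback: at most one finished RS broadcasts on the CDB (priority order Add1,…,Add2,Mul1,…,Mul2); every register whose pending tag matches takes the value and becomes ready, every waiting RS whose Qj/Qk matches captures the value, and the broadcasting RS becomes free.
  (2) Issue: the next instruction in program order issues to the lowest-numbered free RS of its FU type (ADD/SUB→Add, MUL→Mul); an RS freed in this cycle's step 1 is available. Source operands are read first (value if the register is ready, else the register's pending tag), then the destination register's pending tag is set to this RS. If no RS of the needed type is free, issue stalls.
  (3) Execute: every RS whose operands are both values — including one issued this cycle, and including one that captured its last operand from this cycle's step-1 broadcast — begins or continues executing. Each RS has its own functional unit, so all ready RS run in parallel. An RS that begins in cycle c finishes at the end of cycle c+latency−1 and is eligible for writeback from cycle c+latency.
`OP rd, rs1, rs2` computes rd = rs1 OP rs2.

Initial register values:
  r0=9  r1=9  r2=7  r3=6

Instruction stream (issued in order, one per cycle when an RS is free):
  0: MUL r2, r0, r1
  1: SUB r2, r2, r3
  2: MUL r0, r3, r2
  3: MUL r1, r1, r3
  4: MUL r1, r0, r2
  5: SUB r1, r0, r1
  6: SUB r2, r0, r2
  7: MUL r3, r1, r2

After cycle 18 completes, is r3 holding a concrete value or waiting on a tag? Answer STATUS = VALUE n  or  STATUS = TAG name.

  c1: issue MUL r2<-Mul1  regs: r0:9,r1:9,r2:Mul1,r3:6
  c2: issue SUB r2<-Add1  regs: r0:9,r1:9,r2:Add1,r3:6
  c3: issue MUL r0<-Mul2  regs: r0:Mul2,r1:9,r2:Add1,r3:6
  c4: stall  regs: r0:Mul2,r1:9,r2:Add1,r3:6
  c5: CDB Mul1=81; issue MUL r1<-Mul1  regs: r0:Mul2,r1:Mul1,r2:Add1,r3:6
  c6: stall  regs: r0:Mul2,r1:Mul1,r2:Add1,r3:6
  c7: stall  regs: r0:Mul2,r1:Mul1,r2:Add1,r3:6
  c8: CDB Add1=75; stall  regs: r0:Mul2,r1:Mul1,r2:75,r3:6
  c9: CDB Mul1=54; issue MUL r1<-Mul1  regs: r0:Mul2,r1:Mul1,r2:75,r3:6
  c10: issue SUB r1<-Add1  regs: r0:Mul2,r1:Add1,r2:75,r3:6
  c11: issue SUB r2<-Add2  regs: r0:Mul2,r1:Add1,r2:Add2,r3:6
  c12: CDB Mul2=450; issue MUL r3<-Mul2  regs: r0:450,r1:Add1,r2:Add2,r3:Mul2
  c13: -  regs: r0:450,r1:Add1,r2:Add2,r3:Mul2
  c14: -  regs: r0:450,r1:Add1,r2:Add2,r3:Mul2
  c15: CDB Add2=375  regs: r0:450,r1:Add1,r2:375,r3:Mul2
  c16: CDB Mul1=33750  regs: r0:450,r1:Add1,r2:375,r3:Mul2
  c17: -  regs: r0:450,r1:Add1,r2:375,r3:Mul2
  c18: -  regs: r0:450,r1:Add1,r2:375,r3:Mul2

STATUS = TAG Mul2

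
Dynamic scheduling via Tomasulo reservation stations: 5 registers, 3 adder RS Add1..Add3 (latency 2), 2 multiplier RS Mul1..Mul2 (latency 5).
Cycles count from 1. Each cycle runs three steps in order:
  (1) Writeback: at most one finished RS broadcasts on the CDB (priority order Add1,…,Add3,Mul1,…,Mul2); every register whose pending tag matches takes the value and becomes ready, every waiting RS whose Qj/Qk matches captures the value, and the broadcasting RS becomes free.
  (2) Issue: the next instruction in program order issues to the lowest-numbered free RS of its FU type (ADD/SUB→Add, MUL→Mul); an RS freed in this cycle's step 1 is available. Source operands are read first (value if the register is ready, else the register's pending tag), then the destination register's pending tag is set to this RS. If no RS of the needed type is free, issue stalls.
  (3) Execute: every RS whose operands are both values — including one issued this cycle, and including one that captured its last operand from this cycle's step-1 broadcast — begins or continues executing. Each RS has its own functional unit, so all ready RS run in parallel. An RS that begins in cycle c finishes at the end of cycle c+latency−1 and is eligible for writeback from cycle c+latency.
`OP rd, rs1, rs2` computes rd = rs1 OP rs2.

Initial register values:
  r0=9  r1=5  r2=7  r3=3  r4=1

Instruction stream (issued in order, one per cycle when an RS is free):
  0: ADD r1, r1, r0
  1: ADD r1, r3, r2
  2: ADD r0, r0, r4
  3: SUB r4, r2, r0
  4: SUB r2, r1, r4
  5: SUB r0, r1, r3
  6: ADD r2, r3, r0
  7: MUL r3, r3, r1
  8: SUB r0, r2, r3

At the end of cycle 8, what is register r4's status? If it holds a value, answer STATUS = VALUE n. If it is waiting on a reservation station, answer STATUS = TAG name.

  c1: issue ADD r1<-Add1  regs: r0:9,r1:Add1,r2:7,r3:3,r4:1
  c2: issue ADD r1<-Add2  regs: r0:9,r1:Add2,r2:7,r3:3,r4:1
  c3: CDB Add1=14; issue ADD r0<-Add1  regs: r0:Add1,r1:Add2,r2:7,r3:3,r4:1
  c4: CDB Add2=10; issue SUB r4<-Add2  regs: r0:Add1,r1:10,r2:7,r3:3,r4:Add2
  c5: CDB Add1=10; issue SUB r2<-Add1  regs: r0:10,r1:10,r2:Add1,r3:3,r4:Add2
  c6: issue SUB r0<-Add3  regs: r0:Add3,r1:10,r2:Add1,r3:3,r4:Add2
  c7: CDB Add2=-3; issue ADD r2<-Add2  regs: r0:Add3,r1:10,r2:Add2,r3:3,r4:-3
  c8: CDB Add3=7; issue MUL r3<-Mul1  regs: r0:7,r1:10,r2:Add2,r3:Mul1,r4:-3

STATUS = VALUE -3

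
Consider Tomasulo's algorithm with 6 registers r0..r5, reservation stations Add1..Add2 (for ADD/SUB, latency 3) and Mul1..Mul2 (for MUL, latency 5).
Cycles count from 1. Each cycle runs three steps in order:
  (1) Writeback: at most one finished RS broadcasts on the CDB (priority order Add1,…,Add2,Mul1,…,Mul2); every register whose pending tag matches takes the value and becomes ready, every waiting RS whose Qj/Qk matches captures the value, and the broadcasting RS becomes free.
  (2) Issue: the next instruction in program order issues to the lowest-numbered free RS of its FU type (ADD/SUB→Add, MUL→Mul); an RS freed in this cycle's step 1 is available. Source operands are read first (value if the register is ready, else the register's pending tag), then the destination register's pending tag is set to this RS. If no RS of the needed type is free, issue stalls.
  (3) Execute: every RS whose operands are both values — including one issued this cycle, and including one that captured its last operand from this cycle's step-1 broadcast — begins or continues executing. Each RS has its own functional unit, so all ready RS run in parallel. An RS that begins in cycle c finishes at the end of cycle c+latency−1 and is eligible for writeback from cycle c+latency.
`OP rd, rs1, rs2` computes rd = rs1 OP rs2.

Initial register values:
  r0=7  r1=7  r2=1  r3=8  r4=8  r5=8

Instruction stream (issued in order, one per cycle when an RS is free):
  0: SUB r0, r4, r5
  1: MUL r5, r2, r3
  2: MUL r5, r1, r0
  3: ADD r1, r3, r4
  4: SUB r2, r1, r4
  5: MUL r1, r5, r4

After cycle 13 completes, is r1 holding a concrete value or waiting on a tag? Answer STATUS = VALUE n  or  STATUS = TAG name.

STATUS = TAG Mul1

  c1: issue SUB r0<-Add1  regs: r0:Add1,r1:7,r2:1,r3:8,r4:8,r5:8
  c2: issue MUL r5<-Mul1  regs: r0:Add1,r1:7,r2:1,r3:8,r4:8,r5:Mul1
  c3: issue MUL r5<-Mul2  regs: r0:Add1,r1:7,r2:1,r3:8,r4:8,r5:Mul2
  c4: CDB Add1=0; issue ADD r1<-Add1  regs: r0:0,r1:Add1,r2:1,r3:8,r4:8,r5:Mul2
  c5: issue SUB r2<-Add2  regs: r0:0,r1:Add1,r2:Add2,r3:8,r4:8,r5:Mul2
  c6: stall  regs: r0:0,r1:Add1,r2:Add2,r3:8,r4:8,r5:Mul2
  c7: CDB Add1=16; stall  regs: r0:0,r1:16,r2:Add2,r3:8,r4:8,r5:Mul2
  c8: CDB Mul1=8; issue MUL r1<-Mul1  regs: r0:0,r1:Mul1,r2:Add2,r3:8,r4:8,r5:Mul2
  c9: CDB Mul2=0  regs: r0:0,r1:Mul1,r2:Add2,r3:8,r4:8,r5:0
  c10: CDB Add2=8  regs: r0:0,r1:Mul1,r2:8,r3:8,r4:8,r5:0
  c11: -  regs: r0:0,r1:Mul1,r2:8,r3:8,r4:8,r5:0
  c12: -  regs: r0:0,r1:Mul1,r2:8,r3:8,r4:8,r5:0
  c13: -  regs: r0:0,r1:Mul1,r2:8,r3:8,r4:8,r5:0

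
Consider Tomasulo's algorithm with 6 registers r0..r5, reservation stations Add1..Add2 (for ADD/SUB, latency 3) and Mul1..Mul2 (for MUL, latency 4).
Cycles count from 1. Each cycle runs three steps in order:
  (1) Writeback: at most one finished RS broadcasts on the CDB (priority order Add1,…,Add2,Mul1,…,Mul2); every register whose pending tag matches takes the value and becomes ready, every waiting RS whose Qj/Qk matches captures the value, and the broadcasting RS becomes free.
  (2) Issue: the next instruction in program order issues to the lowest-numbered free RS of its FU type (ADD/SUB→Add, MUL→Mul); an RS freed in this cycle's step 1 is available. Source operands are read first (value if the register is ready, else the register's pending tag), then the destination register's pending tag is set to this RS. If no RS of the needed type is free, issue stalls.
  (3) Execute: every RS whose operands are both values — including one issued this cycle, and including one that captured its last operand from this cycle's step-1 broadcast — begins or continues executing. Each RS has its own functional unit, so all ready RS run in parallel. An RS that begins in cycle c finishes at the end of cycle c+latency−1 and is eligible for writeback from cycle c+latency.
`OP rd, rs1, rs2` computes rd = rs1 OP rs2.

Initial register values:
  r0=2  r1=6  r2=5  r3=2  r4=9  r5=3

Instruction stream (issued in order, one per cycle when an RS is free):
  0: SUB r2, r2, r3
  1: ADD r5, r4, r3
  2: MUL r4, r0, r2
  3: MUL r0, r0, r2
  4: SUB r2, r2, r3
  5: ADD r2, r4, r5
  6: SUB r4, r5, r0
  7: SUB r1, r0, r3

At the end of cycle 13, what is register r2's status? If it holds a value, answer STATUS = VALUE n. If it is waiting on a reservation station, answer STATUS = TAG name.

STATUS = VALUE 17

  c1: issue SUB r2<-Add1  regs: r0:2,r1:6,r2:Add1,r3:2,r4:9,r5:3
  c2: issue ADD r5<-Add2  regs: r0:2,r1:6,r2:Add1,r3:2,r4:9,r5:Add2
  c3: issue MUL r4<-Mul1  regs: r0:2,r1:6,r2:Add1,r3:2,r4:Mul1,r5:Add2
  c4: CDB Add1=3; issue MUL r0<-Mul2  regs: r0:Mul2,r1:6,r2:3,r3:2,r4:Mul1,r5:Add2
  c5: CDB Add2=11; issue SUB r2<-Add1  regs: r0:Mul2,r1:6,r2:Add1,r3:2,r4:Mul1,r5:11
  c6: issue ADD r2<-Add2  regs: r0:Mul2,r1:6,r2:Add2,r3:2,r4:Mul1,r5:11
  c7: stall  regs: r0:Mul2,r1:6,r2:Add2,r3:2,r4:Mul1,r5:11
  c8: CDB Add1=1; issue SUB r4<-Add1  regs: r0:Mul2,r1:6,r2:Add2,r3:2,r4:Add1,r5:11
  c9: CDB Mul1=6; stall  regs: r0:Mul2,r1:6,r2:Add2,r3:2,r4:Add1,r5:11
  c10: CDB Mul2=6; stall  regs: r0:6,r1:6,r2:Add2,r3:2,r4:Add1,r5:11
  c11: stall  regs: r0:6,r1:6,r2:Add2,r3:2,r4:Add1,r5:11
  c12: CDB Add2=17; issue SUB r1<-Add2  regs: r0:6,r1:Add2,r2:17,r3:2,r4:Add1,r5:11
  c13: CDB Add1=5  regs: r0:6,r1:Add2,r2:17,r3:2,r4:5,r5:11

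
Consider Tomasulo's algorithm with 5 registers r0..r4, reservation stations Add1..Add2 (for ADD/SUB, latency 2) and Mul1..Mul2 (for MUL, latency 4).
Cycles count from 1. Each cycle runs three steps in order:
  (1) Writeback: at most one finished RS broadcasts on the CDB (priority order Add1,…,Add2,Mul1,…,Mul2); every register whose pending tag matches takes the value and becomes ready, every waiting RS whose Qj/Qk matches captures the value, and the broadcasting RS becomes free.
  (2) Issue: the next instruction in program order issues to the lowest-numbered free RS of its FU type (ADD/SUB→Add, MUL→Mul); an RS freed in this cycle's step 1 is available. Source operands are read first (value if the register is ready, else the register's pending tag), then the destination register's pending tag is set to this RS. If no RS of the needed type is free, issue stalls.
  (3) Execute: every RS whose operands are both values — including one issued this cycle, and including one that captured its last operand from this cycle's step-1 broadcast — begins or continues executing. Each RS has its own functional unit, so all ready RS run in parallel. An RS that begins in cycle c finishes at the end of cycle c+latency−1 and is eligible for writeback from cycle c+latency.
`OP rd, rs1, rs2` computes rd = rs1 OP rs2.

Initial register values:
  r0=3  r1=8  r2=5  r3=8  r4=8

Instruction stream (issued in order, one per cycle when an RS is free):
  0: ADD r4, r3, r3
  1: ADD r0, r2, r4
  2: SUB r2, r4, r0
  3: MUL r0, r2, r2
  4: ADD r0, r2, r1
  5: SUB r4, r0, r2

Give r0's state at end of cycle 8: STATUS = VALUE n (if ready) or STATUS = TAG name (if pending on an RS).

STATUS = TAG Add2

c1: issue ADD r4<-Add1 | r0:3,r1:8,r2:5,r3:8,r4:Add1
c2: issue ADD r0<-Add2 | r0:Add2,r1:8,r2:5,r3:8,r4:Add1
c3: CDB Add1=16; issue SUB r2<-Add1 | r0:Add2,r1:8,r2:Add1,r3:8,r4:16
c4: issue MUL r0<-Mul1 | r0:Mul1,r1:8,r2:Add1,r3:8,r4:16
c5: CDB Add2=21; issue ADD r0<-Add2 | r0:Add2,r1:8,r2:Add1,r3:8,r4:16
c6: stall | r0:Add2,r1:8,r2:Add1,r3:8,r4:16
c7: CDB Add1=-5; issue SUB r4<-Add1 | r0:Add2,r1:8,r2:-5,r3:8,r4:Add1
c8: - | r0:Add2,r1:8,r2:-5,r3:8,r4:Add1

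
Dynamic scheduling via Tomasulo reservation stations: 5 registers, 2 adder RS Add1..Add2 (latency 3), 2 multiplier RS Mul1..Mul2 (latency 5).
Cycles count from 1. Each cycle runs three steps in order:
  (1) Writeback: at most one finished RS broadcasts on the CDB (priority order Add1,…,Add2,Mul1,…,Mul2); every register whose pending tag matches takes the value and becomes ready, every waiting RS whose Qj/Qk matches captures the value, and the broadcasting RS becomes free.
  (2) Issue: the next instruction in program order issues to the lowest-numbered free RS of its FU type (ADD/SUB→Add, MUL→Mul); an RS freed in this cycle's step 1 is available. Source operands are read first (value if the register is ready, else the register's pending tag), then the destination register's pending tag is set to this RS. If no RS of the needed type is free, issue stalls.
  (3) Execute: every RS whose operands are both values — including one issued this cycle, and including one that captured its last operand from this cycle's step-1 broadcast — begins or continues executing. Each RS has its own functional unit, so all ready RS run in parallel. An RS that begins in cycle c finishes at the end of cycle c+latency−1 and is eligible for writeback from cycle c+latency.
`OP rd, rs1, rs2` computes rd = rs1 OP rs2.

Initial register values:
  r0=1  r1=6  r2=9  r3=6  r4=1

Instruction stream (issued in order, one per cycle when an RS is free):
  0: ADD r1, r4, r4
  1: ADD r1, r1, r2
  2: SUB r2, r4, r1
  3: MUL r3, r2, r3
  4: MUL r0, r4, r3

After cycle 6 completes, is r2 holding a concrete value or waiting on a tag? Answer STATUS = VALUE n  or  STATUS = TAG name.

STATUS = TAG Add1

c1: issue ADD r1<-Add1 | r0:1,r1:Add1,r2:9,r3:6,r4:1
c2: issue ADD r1<-Add2 | r0:1,r1:Add2,r2:9,r3:6,r4:1
c3: stall | r0:1,r1:Add2,r2:9,r3:6,r4:1
c4: CDB Add1=2; issue SUB r2<-Add1 | r0:1,r1:Add2,r2:Add1,r3:6,r4:1
c5: issue MUL r3<-Mul1 | r0:1,r1:Add2,r2:Add1,r3:Mul1,r4:1
c6: issue MUL r0<-Mul2 | r0:Mul2,r1:Add2,r2:Add1,r3:Mul1,r4:1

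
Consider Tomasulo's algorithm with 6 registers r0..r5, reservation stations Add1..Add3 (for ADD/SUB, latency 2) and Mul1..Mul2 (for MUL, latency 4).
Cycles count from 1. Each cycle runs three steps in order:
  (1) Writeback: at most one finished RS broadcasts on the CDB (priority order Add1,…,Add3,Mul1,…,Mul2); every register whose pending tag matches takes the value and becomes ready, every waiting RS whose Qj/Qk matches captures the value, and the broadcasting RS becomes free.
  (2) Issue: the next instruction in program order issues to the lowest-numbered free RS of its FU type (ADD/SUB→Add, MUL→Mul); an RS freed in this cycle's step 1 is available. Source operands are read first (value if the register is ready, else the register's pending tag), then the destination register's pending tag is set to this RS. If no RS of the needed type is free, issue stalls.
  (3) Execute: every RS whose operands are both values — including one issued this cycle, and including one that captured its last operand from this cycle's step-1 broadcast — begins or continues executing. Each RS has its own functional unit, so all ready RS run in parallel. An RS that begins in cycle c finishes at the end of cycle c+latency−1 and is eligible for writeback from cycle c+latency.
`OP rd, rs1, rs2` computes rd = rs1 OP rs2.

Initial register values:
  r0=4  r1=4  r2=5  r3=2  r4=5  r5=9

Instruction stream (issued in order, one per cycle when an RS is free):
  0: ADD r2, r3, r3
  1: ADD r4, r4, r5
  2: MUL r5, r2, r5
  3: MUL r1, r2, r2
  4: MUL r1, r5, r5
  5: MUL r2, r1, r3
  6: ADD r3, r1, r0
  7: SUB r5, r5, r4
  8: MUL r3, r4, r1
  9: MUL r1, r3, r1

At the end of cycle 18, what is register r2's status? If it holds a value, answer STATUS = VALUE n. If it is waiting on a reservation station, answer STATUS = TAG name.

cycle 1: issue ADD r2<-Add1 // r0:4,r1:4,r2:Add1,r3:2,r4:5,r5:9
cycle 2: issue ADD r4<-Add2 // r0:4,r1:4,r2:Add1,r3:2,r4:Add2,r5:9
cycle 3: CDB Add1=4; issue MUL r5<-Mul1 // r0:4,r1:4,r2:4,r3:2,r4:Add2,r5:Mul1
cycle 4: CDB Add2=14; issue MUL r1<-Mul2 // r0:4,r1:Mul2,r2:4,r3:2,r4:14,r5:Mul1
cycle 5: stall // r0:4,r1:Mul2,r2:4,r3:2,r4:14,r5:Mul1
cycle 6: stall // r0:4,r1:Mul2,r2:4,r3:2,r4:14,r5:Mul1
cycle 7: CDB Mul1=36; issue MUL r1<-Mul1 // r0:4,r1:Mul1,r2:4,r3:2,r4:14,r5:36
cycle 8: CDB Mul2=16; issue MUL r2<-Mul2 // r0:4,r1:Mul1,r2:Mul2,r3:2,r4:14,r5:36
cycle 9: issue ADD r3<-Add1 // r0:4,r1:Mul1,r2:Mul2,r3:Add1,r4:14,r5:36
cycle 10: issue SUB r5<-Add2 // r0:4,r1:Mul1,r2:Mul2,r3:Add1,r4:14,r5:Add2
cycle 11: CDB Mul1=1296; issue MUL r3<-Mul1 // r0:4,r1:1296,r2:Mul2,r3:Mul1,r4:14,r5:Add2
cycle 12: CDB Add2=22; stall // r0:4,r1:1296,r2:Mul2,r3:Mul1,r4:14,r5:22
cycle 13: CDB Add1=1300; stall // r0:4,r1:1296,r2:Mul2,r3:Mul1,r4:14,r5:22
cycle 14: stall // r0:4,r1:1296,r2:Mul2,r3:Mul1,r4:14,r5:22
cycle 15: CDB Mul1=18144; issue MUL r1<-Mul1 // r0:4,r1:Mul1,r2:Mul2,r3:18144,r4:14,r5:22
cycle 16: CDB Mul2=2592 // r0:4,r1:Mul1,r2:2592,r3:18144,r4:14,r5:22
cycle 17: - // r0:4,r1:Mul1,r2:2592,r3:18144,r4:14,r5:22
cycle 18: - // r0:4,r1:Mul1,r2:2592,r3:18144,r4:14,r5:22

STATUS = VALUE 2592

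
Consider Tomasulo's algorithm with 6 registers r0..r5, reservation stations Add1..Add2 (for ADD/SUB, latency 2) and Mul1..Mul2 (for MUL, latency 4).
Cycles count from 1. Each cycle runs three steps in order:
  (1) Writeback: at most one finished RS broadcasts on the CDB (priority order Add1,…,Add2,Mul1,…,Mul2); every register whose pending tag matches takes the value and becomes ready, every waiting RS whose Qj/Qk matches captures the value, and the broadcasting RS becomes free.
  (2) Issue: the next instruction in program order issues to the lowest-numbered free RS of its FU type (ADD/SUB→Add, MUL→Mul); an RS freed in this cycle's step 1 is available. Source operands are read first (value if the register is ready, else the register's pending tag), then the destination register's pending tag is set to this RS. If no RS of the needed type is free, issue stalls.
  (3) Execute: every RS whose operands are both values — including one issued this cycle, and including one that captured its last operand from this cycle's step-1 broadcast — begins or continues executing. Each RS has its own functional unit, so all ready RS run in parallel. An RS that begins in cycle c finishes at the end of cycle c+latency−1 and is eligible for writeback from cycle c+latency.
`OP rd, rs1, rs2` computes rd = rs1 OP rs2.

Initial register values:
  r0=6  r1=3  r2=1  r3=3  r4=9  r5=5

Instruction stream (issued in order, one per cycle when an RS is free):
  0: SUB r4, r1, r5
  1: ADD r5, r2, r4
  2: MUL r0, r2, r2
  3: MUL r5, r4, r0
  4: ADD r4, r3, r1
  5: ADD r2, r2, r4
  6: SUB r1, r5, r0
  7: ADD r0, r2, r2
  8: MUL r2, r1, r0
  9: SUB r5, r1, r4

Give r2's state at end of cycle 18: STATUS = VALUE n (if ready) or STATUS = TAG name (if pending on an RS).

  c1: issue SUB r4<-Add1  regs: r0:6,r1:3,r2:1,r3:3,r4:Add1,r5:5
  c2: issue ADD r5<-Add2  regs: r0:6,r1:3,r2:1,r3:3,r4:Add1,r5:Add2
  c3: CDB Add1=-2; issue MUL r0<-Mul1  regs: r0:Mul1,r1:3,r2:1,r3:3,r4:-2,r5:Add2
  c4: issue MUL r5<-Mul2  regs: r0:Mul1,r1:3,r2:1,r3:3,r4:-2,r5:Mul2
  c5: CDB Add2=-1; issue ADD r4<-Add1  regs: r0:Mul1,r1:3,r2:1,r3:3,r4:Add1,r5:Mul2
  c6: issue ADD r2<-Add2  regs: r0:Mul1,r1:3,r2:Add2,r3:3,r4:Add1,r5:Mul2
  c7: CDB Add1=6; issue SUB r1<-Add1  regs: r0:Mul1,r1:Add1,r2:Add2,r3:3,r4:6,r5:Mul2
  c8: CDB Mul1=1; stall  regs: r0:1,r1:Add1,r2:Add2,r3:3,r4:6,r5:Mul2
  c9: CDB Add2=7; issue ADD r0<-Add2  regs: r0:Add2,r1:Add1,r2:7,r3:3,r4:6,r5:Mul2
  c10: issue MUL r2<-Mul1  regs: r0:Add2,r1:Add1,r2:Mul1,r3:3,r4:6,r5:Mul2
  c11: CDB Add2=14; issue SUB r5<-Add2  regs: r0:14,r1:Add1,r2:Mul1,r3:3,r4:6,r5:Add2
  c12: CDB Mul2=-2  regs: r0:14,r1:Add1,r2:Mul1,r3:3,r4:6,r5:Add2
  c13: -  regs: r0:14,r1:Add1,r2:Mul1,r3:3,r4:6,r5:Add2
  c14: CDB Add1=-3  regs: r0:14,r1:-3,r2:Mul1,r3:3,r4:6,r5:Add2
  c15: -  regs: r0:14,r1:-3,r2:Mul1,r3:3,r4:6,r5:Add2
  c16: CDB Add2=-9  regs: r0:14,r1:-3,r2:Mul1,r3:3,r4:6,r5:-9
  c17: -  regs: r0:14,r1:-3,r2:Mul1,r3:3,r4:6,r5:-9
  c18: CDB Mul1=-42  regs: r0:14,r1:-3,r2:-42,r3:3,r4:6,r5:-9

STATUS = VALUE -42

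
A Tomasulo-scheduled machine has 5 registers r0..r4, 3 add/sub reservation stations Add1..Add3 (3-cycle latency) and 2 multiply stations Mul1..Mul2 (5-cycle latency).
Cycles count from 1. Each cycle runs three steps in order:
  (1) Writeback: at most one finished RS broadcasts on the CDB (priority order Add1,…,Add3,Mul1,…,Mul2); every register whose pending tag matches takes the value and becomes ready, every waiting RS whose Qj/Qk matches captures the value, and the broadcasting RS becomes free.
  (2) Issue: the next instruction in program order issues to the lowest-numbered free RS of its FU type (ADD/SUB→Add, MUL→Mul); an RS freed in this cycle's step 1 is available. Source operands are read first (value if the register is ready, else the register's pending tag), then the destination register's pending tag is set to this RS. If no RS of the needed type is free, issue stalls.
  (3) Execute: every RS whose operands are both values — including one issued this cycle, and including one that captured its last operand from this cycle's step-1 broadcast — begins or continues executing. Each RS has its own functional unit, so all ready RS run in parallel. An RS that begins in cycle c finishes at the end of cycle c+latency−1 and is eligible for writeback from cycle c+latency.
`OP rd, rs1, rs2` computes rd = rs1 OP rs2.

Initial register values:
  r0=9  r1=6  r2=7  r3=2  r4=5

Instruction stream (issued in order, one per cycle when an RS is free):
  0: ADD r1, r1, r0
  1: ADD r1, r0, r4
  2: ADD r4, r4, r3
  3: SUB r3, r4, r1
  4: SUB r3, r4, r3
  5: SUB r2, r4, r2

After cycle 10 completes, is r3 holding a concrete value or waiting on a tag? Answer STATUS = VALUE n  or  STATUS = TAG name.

  c1: issue ADD r1<-Add1  regs: r0:9,r1:Add1,r2:7,r3:2,r4:5
  c2: issue ADD r1<-Add2  regs: r0:9,r1:Add2,r2:7,r3:2,r4:5
  c3: issue ADD r4<-Add3  regs: r0:9,r1:Add2,r2:7,r3:2,r4:Add3
  c4: CDB Add1=15; issue SUB r3<-Add1  regs: r0:9,r1:Add2,r2:7,r3:Add1,r4:Add3
  c5: CDB Add2=14; issue SUB r3<-Add2  regs: r0:9,r1:14,r2:7,r3:Add2,r4:Add3
  c6: CDB Add3=7; issue SUB r2<-Add3  regs: r0:9,r1:14,r2:Add3,r3:Add2,r4:7
  c7: -  regs: r0:9,r1:14,r2:Add3,r3:Add2,r4:7
  c8: -  regs: r0:9,r1:14,r2:Add3,r3:Add2,r4:7
  c9: CDB Add1=-7  regs: r0:9,r1:14,r2:Add3,r3:Add2,r4:7
  c10: CDB Add3=0  regs: r0:9,r1:14,r2:0,r3:Add2,r4:7

STATUS = TAG Add2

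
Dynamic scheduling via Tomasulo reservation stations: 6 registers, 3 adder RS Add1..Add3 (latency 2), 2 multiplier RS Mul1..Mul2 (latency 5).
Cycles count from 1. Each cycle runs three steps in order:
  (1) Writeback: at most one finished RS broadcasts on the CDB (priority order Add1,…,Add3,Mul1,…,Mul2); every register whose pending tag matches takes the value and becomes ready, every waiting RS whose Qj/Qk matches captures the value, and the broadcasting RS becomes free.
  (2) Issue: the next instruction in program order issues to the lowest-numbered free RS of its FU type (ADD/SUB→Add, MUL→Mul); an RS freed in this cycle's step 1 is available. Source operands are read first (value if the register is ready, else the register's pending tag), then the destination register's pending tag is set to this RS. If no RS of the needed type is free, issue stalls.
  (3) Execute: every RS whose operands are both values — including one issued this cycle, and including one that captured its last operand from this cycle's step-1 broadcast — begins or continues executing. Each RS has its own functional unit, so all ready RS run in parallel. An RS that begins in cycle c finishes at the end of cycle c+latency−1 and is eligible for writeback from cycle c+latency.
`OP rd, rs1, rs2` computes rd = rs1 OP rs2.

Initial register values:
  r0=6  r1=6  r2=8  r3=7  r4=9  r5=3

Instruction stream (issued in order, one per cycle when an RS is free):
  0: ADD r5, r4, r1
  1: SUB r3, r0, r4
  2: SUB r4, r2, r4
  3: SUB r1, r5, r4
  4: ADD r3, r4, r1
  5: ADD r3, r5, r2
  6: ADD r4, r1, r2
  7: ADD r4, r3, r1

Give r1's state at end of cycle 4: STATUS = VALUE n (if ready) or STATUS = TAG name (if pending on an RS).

STATUS = TAG Add2

  c1: issue ADD r5<-Add1  regs: r0:6,r1:6,r2:8,r3:7,r4:9,r5:Add1
  c2: issue SUB r3<-Add2  regs: r0:6,r1:6,r2:8,r3:Add2,r4:9,r5:Add1
  c3: CDB Add1=15; issue SUB r4<-Add1  regs: r0:6,r1:6,r2:8,r3:Add2,r4:Add1,r5:15
  c4: CDB Add2=-3; issue SUB r1<-Add2  regs: r0:6,r1:Add2,r2:8,r3:-3,r4:Add1,r5:15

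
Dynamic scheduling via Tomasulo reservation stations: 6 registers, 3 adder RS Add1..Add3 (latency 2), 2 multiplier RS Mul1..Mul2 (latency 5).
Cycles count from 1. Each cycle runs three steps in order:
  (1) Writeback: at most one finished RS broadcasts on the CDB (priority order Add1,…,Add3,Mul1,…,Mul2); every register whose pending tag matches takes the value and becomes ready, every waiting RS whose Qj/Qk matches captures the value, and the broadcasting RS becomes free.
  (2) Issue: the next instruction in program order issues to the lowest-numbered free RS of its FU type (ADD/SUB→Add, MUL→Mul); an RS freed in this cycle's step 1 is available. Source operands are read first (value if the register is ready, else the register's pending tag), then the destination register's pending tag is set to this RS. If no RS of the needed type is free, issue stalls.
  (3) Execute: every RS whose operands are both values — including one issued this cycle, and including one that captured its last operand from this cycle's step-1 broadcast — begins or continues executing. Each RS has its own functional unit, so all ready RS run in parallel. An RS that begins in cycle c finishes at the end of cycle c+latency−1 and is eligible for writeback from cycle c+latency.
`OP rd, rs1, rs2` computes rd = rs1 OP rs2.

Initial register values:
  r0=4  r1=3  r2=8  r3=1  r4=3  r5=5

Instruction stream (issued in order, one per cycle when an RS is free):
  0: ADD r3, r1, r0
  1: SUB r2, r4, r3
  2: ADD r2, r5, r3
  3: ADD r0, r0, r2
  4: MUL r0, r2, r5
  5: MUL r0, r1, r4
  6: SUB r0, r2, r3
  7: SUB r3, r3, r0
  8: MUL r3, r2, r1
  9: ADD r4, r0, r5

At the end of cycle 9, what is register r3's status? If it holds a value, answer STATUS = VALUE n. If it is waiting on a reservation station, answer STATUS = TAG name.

  c1: issue ADD r3<-Add1  regs: r0:4,r1:3,r2:8,r3:Add1,r4:3,r5:5
  c2: issue SUB r2<-Add2  regs: r0:4,r1:3,r2:Add2,r3:Add1,r4:3,r5:5
  c3: CDB Add1=7; issue ADD r2<-Add1  regs: r0:4,r1:3,r2:Add1,r3:7,r4:3,r5:5
  c4: issue ADD r0<-Add3  regs: r0:Add3,r1:3,r2:Add1,r3:7,r4:3,r5:5
  c5: CDB Add1=12; issue MUL r0<-Mul1  regs: r0:Mul1,r1:3,r2:12,r3:7,r4:3,r5:5
  c6: CDB Add2=-4; issue MUL r0<-Mul2  regs: r0:Mul2,r1:3,r2:12,r3:7,r4:3,r5:5
  c7: CDB Add3=16; issue SUB r0<-Add1  regs: r0:Add1,r1:3,r2:12,r3:7,r4:3,r5:5
  c8: issue SUB r3<-Add2  regs: r0:Add1,r1:3,r2:12,r3:Add2,r4:3,r5:5
  c9: CDB Add1=5; stall  regs: r0:5,r1:3,r2:12,r3:Add2,r4:3,r5:5

STATUS = TAG Add2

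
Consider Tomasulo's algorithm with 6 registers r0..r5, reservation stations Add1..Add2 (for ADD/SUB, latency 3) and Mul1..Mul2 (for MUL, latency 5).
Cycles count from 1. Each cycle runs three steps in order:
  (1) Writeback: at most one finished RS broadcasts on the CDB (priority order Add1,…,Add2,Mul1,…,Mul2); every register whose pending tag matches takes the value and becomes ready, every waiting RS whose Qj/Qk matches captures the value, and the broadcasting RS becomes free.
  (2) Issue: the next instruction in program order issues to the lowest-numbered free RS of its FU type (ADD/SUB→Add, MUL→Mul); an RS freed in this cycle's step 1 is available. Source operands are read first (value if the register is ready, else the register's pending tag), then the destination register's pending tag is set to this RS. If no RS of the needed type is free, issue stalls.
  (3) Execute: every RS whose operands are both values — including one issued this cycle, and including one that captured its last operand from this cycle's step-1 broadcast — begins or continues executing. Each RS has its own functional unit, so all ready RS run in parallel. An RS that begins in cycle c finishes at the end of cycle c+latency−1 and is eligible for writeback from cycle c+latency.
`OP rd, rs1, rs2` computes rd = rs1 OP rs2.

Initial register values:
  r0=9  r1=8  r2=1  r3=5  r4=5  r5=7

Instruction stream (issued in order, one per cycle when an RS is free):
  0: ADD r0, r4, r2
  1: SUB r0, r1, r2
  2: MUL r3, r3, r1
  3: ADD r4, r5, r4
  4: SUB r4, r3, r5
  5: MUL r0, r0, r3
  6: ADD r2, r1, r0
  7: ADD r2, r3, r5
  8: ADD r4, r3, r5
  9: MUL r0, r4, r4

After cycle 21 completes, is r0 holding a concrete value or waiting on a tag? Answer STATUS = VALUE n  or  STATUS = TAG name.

cycle 1: issue ADD r0<-Add1 // r0:Add1,r1:8,r2:1,r3:5,r4:5,r5:7
cycle 2: issue SUB r0<-Add2 // r0:Add2,r1:8,r2:1,r3:5,r4:5,r5:7
cycle 3: issue MUL r3<-Mul1 // r0:Add2,r1:8,r2:1,r3:Mul1,r4:5,r5:7
cycle 4: CDB Add1=6; issue ADD r4<-Add1 // r0:Add2,r1:8,r2:1,r3:Mul1,r4:Add1,r5:7
cycle 5: CDB Add2=7; issue SUB r4<-Add2 // r0:7,r1:8,r2:1,r3:Mul1,r4:Add2,r5:7
cycle 6: issue MUL r0<-Mul2 // r0:Mul2,r1:8,r2:1,r3:Mul1,r4:Add2,r5:7
cycle 7: CDB Add1=12; issue ADD r2<-Add1 // r0:Mul2,r1:8,r2:Add1,r3:Mul1,r4:Add2,r5:7
cycle 8: CDB Mul1=40; stall // r0:Mul2,r1:8,r2:Add1,r3:40,r4:Add2,r5:7
cycle 9: stall // r0:Mul2,r1:8,r2:Add1,r3:40,r4:Add2,r5:7
cycle 10: stall // r0:Mul2,r1:8,r2:Add1,r3:40,r4:Add2,r5:7
cycle 11: CDB Add2=33; issue ADD r2<-Add2 // r0:Mul2,r1:8,r2:Add2,r3:40,r4:33,r5:7
cycle 12: stall // r0:Mul2,r1:8,r2:Add2,r3:40,r4:33,r5:7
cycle 13: CDB Mul2=280; stall // r0:280,r1:8,r2:Add2,r3:40,r4:33,r5:7
cycle 14: CDB Add2=47; issue ADD r4<-Add2 // r0:280,r1:8,r2:47,r3:40,r4:Add2,r5:7
cycle 15: issue MUL r0<-Mul1 // r0:Mul1,r1:8,r2:47,r3:40,r4:Add2,r5:7
cycle 16: CDB Add1=288 // r0:Mul1,r1:8,r2:47,r3:40,r4:Add2,r5:7
cycle 17: CDB Add2=47 // r0:Mul1,r1:8,r2:47,r3:40,r4:47,r5:7
cycle 18: - // r0:Mul1,r1:8,r2:47,r3:40,r4:47,r5:7
cycle 19: - // r0:Mul1,r1:8,r2:47,r3:40,r4:47,r5:7
cycle 20: - // r0:Mul1,r1:8,r2:47,r3:40,r4:47,r5:7
cycle 21: - // r0:Mul1,r1:8,r2:47,r3:40,r4:47,r5:7

STATUS = TAG Mul1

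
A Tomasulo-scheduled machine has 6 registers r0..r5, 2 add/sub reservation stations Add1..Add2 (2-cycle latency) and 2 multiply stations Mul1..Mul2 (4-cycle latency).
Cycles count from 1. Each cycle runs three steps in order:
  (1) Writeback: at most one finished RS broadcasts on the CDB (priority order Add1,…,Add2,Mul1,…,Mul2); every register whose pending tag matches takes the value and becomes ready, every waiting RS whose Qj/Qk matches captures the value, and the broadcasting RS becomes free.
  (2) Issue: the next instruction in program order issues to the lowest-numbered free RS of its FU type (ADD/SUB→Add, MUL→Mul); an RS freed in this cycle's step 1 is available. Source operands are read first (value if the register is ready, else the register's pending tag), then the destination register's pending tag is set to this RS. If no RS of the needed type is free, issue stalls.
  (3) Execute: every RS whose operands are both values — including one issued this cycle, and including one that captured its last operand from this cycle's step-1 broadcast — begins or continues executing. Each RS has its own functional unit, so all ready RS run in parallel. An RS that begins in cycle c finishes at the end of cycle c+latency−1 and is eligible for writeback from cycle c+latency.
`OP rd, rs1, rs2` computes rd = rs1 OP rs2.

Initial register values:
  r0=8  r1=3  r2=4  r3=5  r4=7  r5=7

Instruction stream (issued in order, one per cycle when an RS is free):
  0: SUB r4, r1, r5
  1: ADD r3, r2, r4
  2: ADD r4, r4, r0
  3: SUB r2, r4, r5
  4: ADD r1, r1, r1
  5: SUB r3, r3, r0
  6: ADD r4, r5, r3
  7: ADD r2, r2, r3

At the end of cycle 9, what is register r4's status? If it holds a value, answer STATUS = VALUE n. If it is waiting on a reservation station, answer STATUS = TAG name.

  c1: issue SUB r4<-Add1  regs: r0:8,r1:3,r2:4,r3:5,r4:Add1,r5:7
  c2: issue ADD r3<-Add2  regs: r0:8,r1:3,r2:4,r3:Add2,r4:Add1,r5:7
  c3: CDB Add1=-4; issue ADD r4<-Add1  regs: r0:8,r1:3,r2:4,r3:Add2,r4:Add1,r5:7
  c4: stall  regs: r0:8,r1:3,r2:4,r3:Add2,r4:Add1,r5:7
  c5: CDB Add1=4; issue SUB r2<-Add1  regs: r0:8,r1:3,r2:Add1,r3:Add2,r4:4,r5:7
  c6: CDB Add2=0; issue ADD r1<-Add2  regs: r0:8,r1:Add2,r2:Add1,r3:0,r4:4,r5:7
  c7: CDB Add1=-3; issue SUB r3<-Add1  regs: r0:8,r1:Add2,r2:-3,r3:Add1,r4:4,r5:7
  c8: CDB Add2=6; issue ADD r4<-Add2  regs: r0:8,r1:6,r2:-3,r3:Add1,r4:Add2,r5:7
  c9: CDB Add1=-8; issue ADD r2<-Add1  regs: r0:8,r1:6,r2:Add1,r3:-8,r4:Add2,r5:7

STATUS = TAG Add2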